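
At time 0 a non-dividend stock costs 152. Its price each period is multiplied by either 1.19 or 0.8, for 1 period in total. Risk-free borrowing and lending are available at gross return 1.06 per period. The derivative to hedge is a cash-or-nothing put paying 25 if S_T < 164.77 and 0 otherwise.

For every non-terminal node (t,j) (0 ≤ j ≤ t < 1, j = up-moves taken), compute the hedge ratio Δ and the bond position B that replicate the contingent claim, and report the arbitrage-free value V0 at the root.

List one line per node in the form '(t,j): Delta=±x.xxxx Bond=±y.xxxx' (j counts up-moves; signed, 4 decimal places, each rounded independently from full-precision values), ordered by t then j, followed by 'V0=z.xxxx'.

The replicating-portfolio and risk-neutral prices coincide; use p* = (1.06−0.8)/(1.19−0.8) = 0.6667 for the latter.
At expiry t=1: V(1,0)=25.0000, V(1,1)=0.0000
(0,0): S=152.0000. Δ = (V_up−V_dn)/(S_up−S_dn) = (0.0000−25.0000)/(180.8800−121.6000) = -0.4217. V = [p*·0.0000 + (1−p*)·25.0000]/1.06 = 7.8616. B = V − Δ·S = 71.9642.
Each (Δ,B) replicates both successor values, so the strategy is self-financing and V0 is arbitrage-free.

(0,0): Delta=-0.4217 Bond=71.9642
V0=7.8616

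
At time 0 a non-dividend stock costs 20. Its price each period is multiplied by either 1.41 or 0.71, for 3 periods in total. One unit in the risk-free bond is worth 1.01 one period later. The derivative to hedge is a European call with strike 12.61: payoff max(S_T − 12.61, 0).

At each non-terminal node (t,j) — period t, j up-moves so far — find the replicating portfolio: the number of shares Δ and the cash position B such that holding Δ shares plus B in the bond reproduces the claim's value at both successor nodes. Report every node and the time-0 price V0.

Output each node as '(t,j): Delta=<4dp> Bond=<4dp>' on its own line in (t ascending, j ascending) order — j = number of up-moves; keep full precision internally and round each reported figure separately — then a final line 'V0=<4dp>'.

(0,0): Delta=0.8754 Bond=-8.7588
(1,0): Delta=0.6897 Bond=-6.2101
(1,1): Delta=1.0000 Bond=-12.3615
(2,0): Delta=0.2275 Bond=-1.6124
(2,1): Delta=1.0000 Bond=-12.4851
(2,2): Delta=1.0000 Bond=-12.4851
V0=8.7482

Risk-neutral probability p* = (R−d)/(u−d) = (1.01−0.71)/(1.41−0.71) = 0.4286.
Terminal payoffs: V(3,0)=0.0000, V(3,1)=1.6056, V(3,2)=15.6210, V(3,3)=43.4544
Node (2,0) S=10.0820: V=(p*·1.6056+(1−p*)·0.0000)/1.01=0.6813; Δ=(1.6056−0.0000)/(14.2156−7.1582)=0.2275; B=V−Δ·S=-1.6124
Node (2,1) S=20.0220: V=(p*·15.6210+(1−p*)·1.6056)/1.01=7.5369; Δ=(15.6210−1.6056)/(28.2310−14.2156)=1.0000; B=V−Δ·S=-12.4851
Node (2,2) S=39.7620: V=(p*·43.4544+(1−p*)·15.6210)/1.01=27.2769; Δ=(43.4544−15.6210)/(56.0644−28.2310)=1.0000; B=V−Δ·S=-12.4851
Node (1,0) S=14.2000: V=(p*·7.5369+(1−p*)·0.6813)/1.01=3.5836; Δ=(7.5369−0.6813)/(20.0220−10.0820)=0.6897; B=V−Δ·S=-6.2101
Node (1,1) S=28.2000: V=(p*·27.2769+(1−p*)·7.5369)/1.01=15.8385; Δ=(27.2769−7.5369)/(39.7620−20.0220)=1.0000; B=V−Δ·S=-12.3615
Node (0,0) S=20.0000: V=(p*·15.8385+(1−p*)·3.5836)/1.01=8.7482; Δ=(15.8385−3.5836)/(28.2000−14.2000)=0.8754; B=V−Δ·S=-8.7588
Root portfolio cost Δ·20+B reproduces V0=8.7482.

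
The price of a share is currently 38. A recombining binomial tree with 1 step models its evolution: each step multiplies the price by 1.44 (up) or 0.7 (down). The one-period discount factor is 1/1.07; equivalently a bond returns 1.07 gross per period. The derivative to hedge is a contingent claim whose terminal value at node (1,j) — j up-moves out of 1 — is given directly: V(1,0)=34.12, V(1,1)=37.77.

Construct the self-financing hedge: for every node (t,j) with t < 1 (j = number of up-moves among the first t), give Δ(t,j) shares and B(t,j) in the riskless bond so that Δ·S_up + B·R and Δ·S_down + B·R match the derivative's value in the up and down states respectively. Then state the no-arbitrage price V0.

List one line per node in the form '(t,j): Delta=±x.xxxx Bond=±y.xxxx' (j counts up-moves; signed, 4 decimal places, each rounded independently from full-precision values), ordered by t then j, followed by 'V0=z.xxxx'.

(0,0): Delta=0.1298 Bond=28.6610
V0=33.5935

Risk-neutral probability p* = (R−d)/(u−d) = (1.07−0.7)/(1.44−0.7) = 0.5000.
Terminal payoffs: V(1,0)=34.1200, V(1,1)=37.7700
  t=0,j=0: stock 38.0000 → up 54.7200 (V=37.7700), down 26.6000 (V=34.1200). Price 33.5935; hedge Δ=0.1298, bond B=28.6610.
The time-0 hedge costs 33.5935, which is the no-arbitrage price.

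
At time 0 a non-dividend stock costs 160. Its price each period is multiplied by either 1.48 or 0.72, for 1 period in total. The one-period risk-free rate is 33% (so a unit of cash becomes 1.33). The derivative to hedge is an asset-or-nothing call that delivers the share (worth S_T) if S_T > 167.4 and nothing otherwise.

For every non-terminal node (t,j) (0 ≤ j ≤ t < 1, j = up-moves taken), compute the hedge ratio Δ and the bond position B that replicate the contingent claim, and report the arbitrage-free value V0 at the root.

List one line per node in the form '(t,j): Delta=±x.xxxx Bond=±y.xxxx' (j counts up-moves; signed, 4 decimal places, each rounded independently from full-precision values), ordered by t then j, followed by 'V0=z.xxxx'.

(0,0): Delta=1.9474 Bond=-168.6743
V0=142.9046

Under the risk-neutral measure, an up-move has probability p* = (R−d)/(u−d) = 0.8026 and values discount at R = 1.33.
At expiry t=1: V(1,0)=0.0000, V(1,1)=236.8000
Node (0,0) S=160.0000: V=(p*·236.8000+(1−p*)·0.0000)/1.33=142.9046; Δ=(236.8000−0.0000)/(236.8000−115.2000)=1.9474; B=V−Δ·S=-168.6743
Each (Δ,B) replicates both successor values, so the strategy is self-financing and V0 is arbitrage-free.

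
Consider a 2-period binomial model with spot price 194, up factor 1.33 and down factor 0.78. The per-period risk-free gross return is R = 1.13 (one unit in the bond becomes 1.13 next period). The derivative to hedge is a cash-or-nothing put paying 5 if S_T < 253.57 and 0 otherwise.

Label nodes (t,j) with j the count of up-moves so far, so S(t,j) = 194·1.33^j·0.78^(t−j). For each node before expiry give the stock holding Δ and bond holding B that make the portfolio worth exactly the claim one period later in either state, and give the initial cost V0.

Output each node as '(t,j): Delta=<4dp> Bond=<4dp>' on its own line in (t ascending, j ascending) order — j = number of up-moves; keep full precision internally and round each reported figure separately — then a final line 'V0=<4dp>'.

The replicating-portfolio and risk-neutral prices coincide; use p* = (1.13−0.78)/(1.33−0.78) = 0.6364 for the latter.
Terminal payoffs: V(2,0)=5.0000, V(2,1)=5.0000, V(2,2)=0.0000
(1,0): S=151.3200. Δ = (V_up−V_dn)/(S_up−S_dn) = (5.0000−5.0000)/(201.2556−118.0296) = 0.0000. V = [p*·5.0000 + (1−p*)·5.0000]/1.13 = 4.4248. B = V − Δ·S = 4.4248.
(1,1): S=258.0200. Δ = (V_up−V_dn)/(S_up−S_dn) = (0.0000−5.0000)/(343.1666−201.2556) = -0.0352. V = [p*·0.0000 + (1−p*)·5.0000]/1.13 = 1.6090. B = V − Δ·S = 10.6999.
(0,0): S=194.0000. Δ = (V_up−V_dn)/(S_up−S_dn) = (1.6090−4.4248)/(258.0200−151.3200) = -0.0264. V = [p*·1.6090 + (1−p*)·4.4248]/1.13 = 2.3300. B = V − Δ·S = 7.4496.
Root portfolio cost Δ·194+B reproduces V0=2.3300.

(0,0): Delta=-0.0264 Bond=7.4496
(1,0): Delta=0.0000 Bond=4.4248
(1,1): Delta=-0.0352 Bond=10.6999
V0=2.3300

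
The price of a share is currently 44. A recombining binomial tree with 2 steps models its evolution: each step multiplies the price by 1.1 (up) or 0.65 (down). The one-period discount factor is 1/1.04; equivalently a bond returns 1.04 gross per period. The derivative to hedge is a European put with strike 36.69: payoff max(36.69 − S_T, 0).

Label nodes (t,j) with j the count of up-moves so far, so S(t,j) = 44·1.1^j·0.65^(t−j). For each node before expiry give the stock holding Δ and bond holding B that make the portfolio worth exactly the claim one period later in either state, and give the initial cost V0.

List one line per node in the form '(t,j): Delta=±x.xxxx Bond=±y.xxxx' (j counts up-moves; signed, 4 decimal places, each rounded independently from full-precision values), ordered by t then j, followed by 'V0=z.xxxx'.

(0,0): Delta=-0.3035 Bond=14.7669
(1,0): Delta=-1.0000 Bond=35.2788
(1,1): Delta=-0.2401 Bond=12.2927
V0=1.4150

No-arbitrage ⇒ martingale measure with p* = (R−d)/(u−d) = 0.8667.
Payoff layer (t=2): V(2,0)=18.1000, V(2,1)=5.2300, V(2,2)=0.0000
(1,0): S=28.6000. Δ = (V_up−V_dn)/(S_up−S_dn) = (5.2300−18.1000)/(31.4600−18.5900) = -1.0000. V = [p*·5.2300 + (1−p*)·18.1000]/1.04 = 6.6788. B = V − Δ·S = 35.2788.
(1,1): S=48.4000. Δ = (V_up−V_dn)/(S_up−S_dn) = (0.0000−5.2300)/(53.2400−31.4600) = -0.2401. V = [p*·0.0000 + (1−p*)·5.2300]/1.04 = 0.6705. B = V − Δ·S = 12.2927.
(0,0): S=44.0000. Δ = (V_up−V_dn)/(S_up−S_dn) = (0.6705−6.6788)/(48.4000−28.6000) = -0.3035. V = [p*·0.6705 + (1−p*)·6.6788]/1.04 = 1.4150. B = V − Δ·S = 14.7669.
The time-0 hedge costs 1.4150, which is the no-arbitrage price.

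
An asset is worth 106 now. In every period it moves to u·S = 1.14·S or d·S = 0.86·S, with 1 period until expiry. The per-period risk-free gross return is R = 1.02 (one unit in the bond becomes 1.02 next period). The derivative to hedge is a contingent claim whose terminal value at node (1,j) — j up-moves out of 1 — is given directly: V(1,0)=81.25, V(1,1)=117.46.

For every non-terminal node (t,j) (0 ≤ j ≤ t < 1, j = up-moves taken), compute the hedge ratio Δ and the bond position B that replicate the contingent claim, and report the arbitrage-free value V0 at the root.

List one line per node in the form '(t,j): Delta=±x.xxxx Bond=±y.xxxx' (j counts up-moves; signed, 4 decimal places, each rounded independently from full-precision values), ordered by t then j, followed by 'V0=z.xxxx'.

(0,0): Delta=1.2200 Bond=-29.3789
V0=99.9426

Under the risk-neutral measure, an up-move has probability p* = (R−d)/(u−d) = 0.5714 and values discount at R = 1.02.
Payoff layer (t=1): V(1,0)=81.2500, V(1,1)=117.4600
(0,0): S=106.0000. Δ = (V_up−V_dn)/(S_up−S_dn) = (117.4600−81.2500)/(120.8400−91.1600) = 1.2200. V = [p*·117.4600 + (1−p*)·81.2500]/1.02 = 99.9426. B = V − Δ·S = -29.3789.
Self-financing check: at every node Δ·S+B equals the discounted successor values.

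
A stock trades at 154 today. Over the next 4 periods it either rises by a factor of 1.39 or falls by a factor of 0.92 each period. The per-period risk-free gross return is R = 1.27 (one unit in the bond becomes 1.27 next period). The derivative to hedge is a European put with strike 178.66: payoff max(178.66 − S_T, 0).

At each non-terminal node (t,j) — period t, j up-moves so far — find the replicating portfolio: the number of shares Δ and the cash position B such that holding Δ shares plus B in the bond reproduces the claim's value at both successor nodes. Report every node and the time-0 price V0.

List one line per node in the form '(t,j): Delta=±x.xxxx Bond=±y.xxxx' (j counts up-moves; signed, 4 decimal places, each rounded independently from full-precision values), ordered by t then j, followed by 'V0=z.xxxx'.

The replicating-portfolio and risk-neutral prices coincide; use p* = (1.27−0.92)/(1.39−0.92) = 0.7447 for the latter.
Terminal values V(4,·): V(4,0)=68.3355, V(4,1)=11.9740, V(4,2)=0.0000, V(4,3)=0.0000, V(4,4)=0.0000
(3,0): S=119.9180. Δ = (V_up−V_dn)/(S_up−S_dn) = (11.9740−68.3355)/(166.6860−110.3245) = -1.0000. V = [p*·11.9740 + (1−p*)·68.3355]/1.27 = 20.7592. B = V − Δ·S = 140.6772.
(3,1): S=181.1804. Δ = (V_up−V_dn)/(S_up−S_dn) = (0.0000−11.9740)/(251.8407−166.6860) = -0.1406. V = [p*·0.0000 + (1−p*)·11.9740]/1.27 = 2.4072. B = V − Δ·S = 27.8839.
(3,2): S=273.7399. Δ = (V_up−V_dn)/(S_up−S_dn) = (0.0000−0.0000)/(380.4985−251.8407) = 0.0000. V = [p*·0.0000 + (1−p*)·0.0000]/1.27 = 0.0000. B = V − Δ·S = 0.0000.
(3,3): S=413.5853. Δ = (V_up−V_dn)/(S_up−S_dn) = (0.0000−0.0000)/(574.8836−380.4985) = 0.0000. V = [p*·0.0000 + (1−p*)·0.0000]/1.27 = 0.0000. B = V − Δ·S = 0.0000.
(2,0): S=130.3456. Δ = (V_up−V_dn)/(S_up−S_dn) = (2.4072−20.7592)/(181.1804−119.9180) = -0.2996. V = [p*·2.4072 + (1−p*)·20.7592]/1.27 = 5.5849. B = V − Δ·S = 44.6317.
(2,1): S=196.9352. Δ = (V_up−V_dn)/(S_up−S_dn) = (0.0000−2.4072)/(273.7399−181.1804) = -0.0260. V = [p*·0.0000 + (1−p*)·2.4072]/1.27 = 0.4839. B = V − Δ·S = 5.6058.
(2,2): S=297.5434. Δ = (V_up−V_dn)/(S_up−S_dn) = (0.0000−0.0000)/(413.5853−273.7399) = 0.0000. V = [p*·0.0000 + (1−p*)·0.0000]/1.27 = 0.0000. B = V − Δ·S = 0.0000.
(1,0): S=141.6800. Δ = (V_up−V_dn)/(S_up−S_dn) = (0.4839−5.5849)/(196.9352−130.3456) = -0.0766. V = [p*·0.4839 + (1−p*)·5.5849]/1.27 = 1.4066. B = V − Δ·S = 12.2597.
(1,1): S=214.0600. Δ = (V_up−V_dn)/(S_up−S_dn) = (0.0000−0.4839)/(297.5434−196.9352) = -0.0048. V = [p*·0.0000 + (1−p*)·0.4839]/1.27 = 0.0973. B = V − Δ·S = 1.1270.
(0,0): S=154.0000. Δ = (V_up−V_dn)/(S_up−S_dn) = (0.0973−1.4066)/(214.0600−141.6800) = -0.0181. V = [p*·0.0973 + (1−p*)·1.4066]/1.27 = 0.3398. B = V − Δ·S = 3.1255.
Check: Δ(0,0)·S0 + B(0,0) = 0.3398 = V0.

(0,0): Delta=-0.0181 Bond=3.1255
(1,0): Delta=-0.0766 Bond=12.2597
(1,1): Delta=-0.0048 Bond=1.1270
(2,0): Delta=-0.2996 Bond=44.6317
(2,1): Delta=-0.0260 Bond=5.6058
(2,2): Delta=0.0000 Bond=0.0000
(3,0): Delta=-1.0000 Bond=140.6772
(3,1): Delta=-0.1406 Bond=27.8839
(3,2): Delta=0.0000 Bond=0.0000
(3,3): Delta=0.0000 Bond=0.0000
V0=0.3398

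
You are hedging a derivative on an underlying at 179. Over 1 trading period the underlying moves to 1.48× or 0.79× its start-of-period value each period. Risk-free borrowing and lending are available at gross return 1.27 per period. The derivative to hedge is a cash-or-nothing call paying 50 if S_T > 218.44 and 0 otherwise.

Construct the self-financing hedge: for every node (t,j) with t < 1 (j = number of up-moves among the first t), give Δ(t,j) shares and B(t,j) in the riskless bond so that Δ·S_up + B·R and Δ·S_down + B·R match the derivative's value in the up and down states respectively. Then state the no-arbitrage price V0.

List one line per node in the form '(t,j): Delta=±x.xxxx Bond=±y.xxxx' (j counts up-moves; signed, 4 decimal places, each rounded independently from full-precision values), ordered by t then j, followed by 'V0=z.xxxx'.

The replicating-portfolio and risk-neutral prices coincide; use p* = (1.27−0.79)/(1.48−0.79) = 0.6957 for the latter.
Payoff layer (t=1): V(1,0)=0.0000, V(1,1)=50.0000
(0,0): S=179.0000. Δ = (V_up−V_dn)/(S_up−S_dn) = (50.0000−0.0000)/(264.9200−141.4100) = 0.4048. V = [p*·50.0000 + (1−p*)·0.0000]/1.27 = 27.3879. B = V − Δ·S = -45.0759.
Self-financing check: at every node Δ·S+B equals the discounted successor values.

(0,0): Delta=0.4048 Bond=-45.0759
V0=27.3879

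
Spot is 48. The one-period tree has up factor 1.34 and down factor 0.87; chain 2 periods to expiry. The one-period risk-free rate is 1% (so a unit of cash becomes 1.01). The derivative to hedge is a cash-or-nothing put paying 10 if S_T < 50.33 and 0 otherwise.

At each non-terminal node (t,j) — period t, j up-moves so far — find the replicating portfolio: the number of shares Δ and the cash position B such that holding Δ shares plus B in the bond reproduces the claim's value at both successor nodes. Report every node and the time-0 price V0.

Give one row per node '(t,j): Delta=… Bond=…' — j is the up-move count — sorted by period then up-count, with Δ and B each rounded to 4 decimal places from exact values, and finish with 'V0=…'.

(0,0): Delta=-0.3081 Bond=19.6237
(1,0): Delta=-0.5095 Bond=28.2284
(1,1): Delta=0.0000 Bond=0.0000
V0=4.8327

Under the risk-neutral measure, an up-move has probability p* = (R−d)/(u−d) = 0.2979 and values discount at R = 1.01.
Terminal values V(2,·): V(2,0)=10.0000, V(2,1)=0.0000, V(2,2)=0.0000
  t=1,j=0: stock 41.7600 → up 55.9584 (V=0.0000), down 36.3312 (V=10.0000). Price 6.9518; hedge Δ=-0.5095, bond B=28.2284.
  t=1,j=1: stock 64.3200 → up 86.1888 (V=0.0000), down 55.9584 (V=0.0000). Price 0.0000; hedge Δ=0.0000, bond B=0.0000.
  t=0,j=0: stock 48.0000 → up 64.3200 (V=0.0000), down 41.7600 (V=6.9518). Price 4.8327; hedge Δ=-0.3081, bond B=19.6237.
The time-0 hedge costs 4.8327, which is the no-arbitrage price.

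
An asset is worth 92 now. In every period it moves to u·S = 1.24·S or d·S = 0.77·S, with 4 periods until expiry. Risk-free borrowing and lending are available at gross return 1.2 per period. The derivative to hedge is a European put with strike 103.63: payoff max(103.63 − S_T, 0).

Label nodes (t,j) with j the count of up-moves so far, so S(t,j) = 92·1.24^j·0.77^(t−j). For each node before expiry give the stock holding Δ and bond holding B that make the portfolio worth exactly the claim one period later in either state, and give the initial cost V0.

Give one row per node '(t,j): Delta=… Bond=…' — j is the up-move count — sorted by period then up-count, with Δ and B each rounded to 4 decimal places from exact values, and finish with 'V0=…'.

(0,0): Delta=-0.0651 Bond=6.3969
(1,0): Delta=-0.4512 Bond=35.0247
(1,1): Delta=-0.0428 Bond=5.1323
(2,0): Delta=-1.0000 Bond=71.9653
(2,1): Delta=-0.4195 Bond=39.2449
(2,2): Delta=-0.0211 Bond=3.0810
(3,0): Delta=-1.0000 Bond=86.3583
(3,1): Delta=-1.0000 Bond=86.3583
(3,2): Delta=-0.3860 Bond=43.4414
(3,3): Delta=0.0000 Bond=0.0000
V0=0.4045

Risk-neutral probability p* = (R−d)/(u−d) = (1.2−0.77)/(1.24−0.77) = 0.9149.
At expiry t=4: V(4,0)=71.2892, V(4,1)=51.5487, V(4,2)=19.7588, V(4,3)=0.0000, V(4,4)=0.0000
(3,0): S=42.0010. Δ = (V_up−V_dn)/(S_up−S_dn) = (51.5487−71.2892)/(52.0813−32.3408) = -1.0000. V = [p*·51.5487 + (1−p*)·71.2892]/1.2 = 44.3573. B = V − Δ·S = 86.3583.
(3,1): S=67.6380. Δ = (V_up−V_dn)/(S_up−S_dn) = (19.7588−51.5487)/(83.8712−52.0813) = -1.0000. V = [p*·19.7588 + (1−p*)·51.5487]/1.2 = 18.7203. B = V − Δ·S = 86.3583.
(3,2): S=108.9236. Δ = (V_up−V_dn)/(S_up−S_dn) = (0.0000−19.7588)/(135.0652−83.8712) = -0.3860. V = [p*·0.0000 + (1−p*)·19.7588]/1.2 = 1.4013. B = V − Δ·S = 43.4414.
(3,3): S=175.4094. Δ = (V_up−V_dn)/(S_up−S_dn) = (0.0000−0.0000)/(217.5077−135.0652) = 0.0000. V = [p*·0.0000 + (1−p*)·0.0000]/1.2 = 0.0000. B = V − Δ·S = 0.0000.
(2,0): S=54.5468. Δ = (V_up−V_dn)/(S_up−S_dn) = (18.7203−44.3573)/(67.6380−42.0010) = -1.0000. V = [p*·18.7203 + (1−p*)·44.3573]/1.2 = 17.4185. B = V − Δ·S = 71.9653.
(2,1): S=87.8416. Δ = (V_up−V_dn)/(S_up−S_dn) = (1.4013−18.7203)/(108.9236−67.6380) = -0.4195. V = [p*·1.4013 + (1−p*)·18.7203]/1.2 = 2.3961. B = V − Δ·S = 39.2449.
(2,2): S=141.4592. Δ = (V_up−V_dn)/(S_up−S_dn) = (0.0000−1.4013)/(175.4094−108.9236) = -0.0211. V = [p*·0.0000 + (1−p*)·1.4013]/1.2 = 0.0994. B = V − Δ·S = 3.0810.
(1,0): S=70.8400. Δ = (V_up−V_dn)/(S_up−S_dn) = (2.3961−17.4185)/(87.8416−54.5468) = -0.4512. V = [p*·2.3961 + (1−p*)·17.4185]/1.2 = 3.0621. B = V − Δ·S = 35.0247.
(1,1): S=114.0800. Δ = (V_up−V_dn)/(S_up−S_dn) = (0.0994−2.3961)/(141.4592−87.8416) = -0.0428. V = [p*·0.0994 + (1−p*)·2.3961]/1.2 = 0.2457. B = V − Δ·S = 5.1323.
(0,0): S=92.0000. Δ = (V_up−V_dn)/(S_up−S_dn) = (0.2457−3.0621)/(114.0800−70.8400) = -0.0651. V = [p*·0.2457 + (1−p*)·3.0621]/1.2 = 0.4045. B = V − Δ·S = 6.3969.
Self-financing check: at every node Δ·S+B equals the discounted successor values.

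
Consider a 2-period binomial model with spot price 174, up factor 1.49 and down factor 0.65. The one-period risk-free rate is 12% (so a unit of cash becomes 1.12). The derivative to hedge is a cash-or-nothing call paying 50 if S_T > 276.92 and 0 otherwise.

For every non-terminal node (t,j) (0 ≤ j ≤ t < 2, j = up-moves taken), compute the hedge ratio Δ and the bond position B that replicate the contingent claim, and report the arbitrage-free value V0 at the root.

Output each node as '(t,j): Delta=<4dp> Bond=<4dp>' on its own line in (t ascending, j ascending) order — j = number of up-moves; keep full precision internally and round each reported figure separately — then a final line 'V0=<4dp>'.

(0,0): Delta=0.1709 Bond=-17.2578
(1,0): Delta=0.0000 Bond=0.0000
(1,1): Delta=0.2296 Bond=-34.5451
V0=12.4788

Risk-neutral probability p* = (R−d)/(u−d) = (1.12−0.65)/(1.49−0.65) = 0.5595.
Terminal values V(2,·): V(2,0)=0.0000, V(2,1)=0.0000, V(2,2)=50.0000
(1,0): S=113.1000. Δ = (V_up−V_dn)/(S_up−S_dn) = (0.0000−0.0000)/(168.5190−73.5150) = 0.0000. V = [p*·0.0000 + (1−p*)·0.0000]/1.12 = 0.0000. B = V − Δ·S = 0.0000.
(1,1): S=259.2600. Δ = (V_up−V_dn)/(S_up−S_dn) = (50.0000−0.0000)/(386.2974−168.5190) = 0.2296. V = [p*·50.0000 + (1−p*)·0.0000]/1.12 = 24.9787. B = V − Δ·S = -34.5451.
(0,0): S=174.0000. Δ = (V_up−V_dn)/(S_up−S_dn) = (24.9787−0.0000)/(259.2600−113.1000) = 0.1709. V = [p*·24.9787 + (1−p*)·0.0000]/1.12 = 12.4788. B = V − Δ·S = -17.2578.
The time-0 hedge costs 12.4788, which is the no-arbitrage price.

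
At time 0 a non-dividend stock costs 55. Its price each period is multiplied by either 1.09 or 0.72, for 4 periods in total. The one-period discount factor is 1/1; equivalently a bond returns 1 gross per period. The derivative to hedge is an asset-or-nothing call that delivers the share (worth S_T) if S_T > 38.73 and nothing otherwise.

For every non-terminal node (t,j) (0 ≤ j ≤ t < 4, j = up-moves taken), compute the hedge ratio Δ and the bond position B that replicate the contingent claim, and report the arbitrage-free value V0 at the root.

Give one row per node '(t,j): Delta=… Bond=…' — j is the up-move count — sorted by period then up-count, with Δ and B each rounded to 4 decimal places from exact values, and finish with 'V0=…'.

Under the risk-neutral measure, an up-move has probability p* = (R−d)/(u−d) = 0.7568 and values discount at R = 1.
Terminal values V(4,·): V(4,0)=0.0000, V(4,1)=0.0000, V(4,2)=0.0000, V(4,3)=51.2831, V(4,4)=77.6370
Node (3,0) S=20.5286: V=(p*·0.0000+(1−p*)·0.0000)/1=0.0000; Δ=(0.0000−0.0000)/(22.3762−14.7806)=0.0000; B=V−Δ·S=0.0000
Node (3,1) S=31.0781: V=(p*·0.0000+(1−p*)·0.0000)/1=0.0000; Δ=(0.0000−0.0000)/(33.8751−22.3762)=0.0000; B=V−Δ·S=0.0000
Node (3,2) S=47.0488: V=(p*·51.2831+(1−p*)·0.0000)/1=38.8089; Δ=(51.2831−0.0000)/(51.2831−33.8751)=2.9459; B=V−Δ·S=-99.7942
Node (3,3) S=71.2266: V=(p*·77.6370+(1−p*)·51.2831)/1=71.2266; Δ=(77.6370−51.2831)/(77.6370−51.2831)=1.0000; B=V−Δ·S=0.0000
Node (2,0) S=28.5120: V=(p*·0.0000+(1−p*)·0.0000)/1=0.0000; Δ=(0.0000−0.0000)/(31.0781−20.5286)=0.0000; B=V−Δ·S=0.0000
Node (2,1) S=43.1640: V=(p*·38.8089+(1−p*)·0.0000)/1=29.3689; Δ=(38.8089−0.0000)/(47.0488−31.0781)=2.4300; B=V−Δ·S=-75.5200
Node (2,2) S=65.3455: V=(p*·71.2266+(1−p*)·38.8089)/1=63.3412; Δ=(71.2266−38.8089)/(71.2266−47.0488)=1.3408; B=V−Δ·S=-24.2743
Node (1,0) S=39.6000: V=(p*·29.3689+(1−p*)·0.0000)/1=22.2251; Δ=(29.3689−0.0000)/(43.1640−28.5120)=2.0044; B=V−Δ·S=-57.1502
Node (1,1) S=59.9500: V=(p*·63.3412+(1−p*)·29.3689)/1=55.0777; Δ=(63.3412−29.3689)/(65.3455−43.1640)=1.5316; B=V−Δ·S=-36.7394
Node (0,0) S=55.0000: V=(p*·55.0777+(1−p*)·22.2251)/1=47.0865; Δ=(55.0777−22.2251)/(59.9500−39.6000)=1.6144; B=V−Δ·S=-41.7042
Check: Δ(0,0)·S0 + B(0,0) = 47.0865 = V0.

(0,0): Delta=1.6144 Bond=-41.7042
(1,0): Delta=2.0044 Bond=-57.1502
(1,1): Delta=1.5316 Bond=-36.7394
(2,0): Delta=0.0000 Bond=0.0000
(2,1): Delta=2.4300 Bond=-75.5200
(2,2): Delta=1.3408 Bond=-24.2743
(3,0): Delta=0.0000 Bond=0.0000
(3,1): Delta=0.0000 Bond=0.0000
(3,2): Delta=2.9459 Bond=-99.7942
(3,3): Delta=1.0000 Bond=0.0000
V0=47.0865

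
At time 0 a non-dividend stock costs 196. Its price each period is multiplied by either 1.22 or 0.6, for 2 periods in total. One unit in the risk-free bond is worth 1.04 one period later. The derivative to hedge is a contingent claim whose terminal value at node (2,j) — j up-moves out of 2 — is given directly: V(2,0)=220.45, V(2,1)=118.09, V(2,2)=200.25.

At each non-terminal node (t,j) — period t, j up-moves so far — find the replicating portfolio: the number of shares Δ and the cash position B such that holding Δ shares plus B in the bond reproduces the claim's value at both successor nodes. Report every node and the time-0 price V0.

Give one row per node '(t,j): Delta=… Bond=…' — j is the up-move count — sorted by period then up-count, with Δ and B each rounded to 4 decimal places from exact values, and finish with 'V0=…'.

(0,0): Delta=0.2262 Bond=111.0762
(1,0): Delta=-1.4039 Bond=307.2193
(1,1): Delta=0.5542 Bond=37.0965
V0=155.4150

The replicating-portfolio and risk-neutral prices coincide; use p* = (1.04−0.6)/(1.22−0.6) = 0.7097 for the latter.
Terminal values V(2,·): V(2,0)=220.4500, V(2,1)=118.0900, V(2,2)=200.2500
  t=1,j=0: stock 117.6000 → up 143.4720 (V=118.0900), down 70.5600 (V=220.4500). Price 142.1225; hedge Δ=-1.4039, bond B=307.2193.
  t=1,j=1: stock 239.1200 → up 291.7264 (V=200.2500), down 143.4720 (V=118.0900). Price 169.6126; hedge Δ=0.5542, bond B=37.0965.
  t=0,j=0: stock 196.0000 → up 239.1200 (V=169.6126), down 117.6000 (V=142.1225). Price 155.4150; hedge Δ=0.2262, bond B=111.0762.
Check: Δ(0,0)·S0 + B(0,0) = 155.4150 = V0.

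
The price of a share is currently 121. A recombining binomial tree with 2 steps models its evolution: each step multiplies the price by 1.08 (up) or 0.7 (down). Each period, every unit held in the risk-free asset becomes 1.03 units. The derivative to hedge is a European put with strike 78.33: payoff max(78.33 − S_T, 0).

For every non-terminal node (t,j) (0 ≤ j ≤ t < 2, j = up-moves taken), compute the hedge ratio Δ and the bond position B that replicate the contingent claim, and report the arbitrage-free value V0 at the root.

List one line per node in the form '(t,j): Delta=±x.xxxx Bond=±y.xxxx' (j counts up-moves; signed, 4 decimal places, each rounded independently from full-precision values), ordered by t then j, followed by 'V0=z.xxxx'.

(0,0): Delta=-0.0529 Bond=6.7115
(1,0): Delta=-0.5916 Bond=52.5376
(1,1): Delta=0.0000 Bond=0.0000
V0=0.3107

The replicating-portfolio and risk-neutral prices coincide; use p* = (1.03−0.7)/(1.08−0.7) = 0.8684 for the latter.
Terminal payoffs: V(2,0)=19.0400, V(2,1)=0.0000, V(2,2)=0.0000
(1,0): S=84.7000. Δ = (V_up−V_dn)/(S_up−S_dn) = (0.0000−19.0400)/(91.4760−59.2900) = -0.5916. V = [p*·0.0000 + (1−p*)·19.0400]/1.03 = 2.4323. B = V − Δ·S = 52.5376.
(1,1): S=130.6800. Δ = (V_up−V_dn)/(S_up−S_dn) = (0.0000−0.0000)/(141.1344−91.4760) = 0.0000. V = [p*·0.0000 + (1−p*)·0.0000]/1.03 = 0.0000. B = V − Δ·S = 0.0000.
(0,0): S=121.0000. Δ = (V_up−V_dn)/(S_up−S_dn) = (0.0000−2.4323)/(130.6800−84.7000) = -0.0529. V = [p*·0.0000 + (1−p*)·2.4323]/1.03 = 0.3107. B = V − Δ·S = 6.7115.
Each (Δ,B) replicates both successor values, so the strategy is self-financing and V0 is arbitrage-free.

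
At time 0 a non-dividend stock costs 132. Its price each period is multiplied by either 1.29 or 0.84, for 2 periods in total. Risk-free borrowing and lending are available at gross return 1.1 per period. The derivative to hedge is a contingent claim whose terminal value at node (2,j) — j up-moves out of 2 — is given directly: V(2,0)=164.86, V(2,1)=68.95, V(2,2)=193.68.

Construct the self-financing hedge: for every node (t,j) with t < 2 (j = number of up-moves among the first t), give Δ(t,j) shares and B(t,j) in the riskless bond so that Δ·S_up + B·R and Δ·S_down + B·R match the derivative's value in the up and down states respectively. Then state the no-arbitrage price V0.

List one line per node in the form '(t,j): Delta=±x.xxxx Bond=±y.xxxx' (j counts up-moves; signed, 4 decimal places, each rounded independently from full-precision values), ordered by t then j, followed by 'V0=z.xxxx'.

Since d<R<u, set p* = (R−d)/(u−d) = 0.5778; price each node as the discounted p*-expectation of its children.
Terminal payoffs: V(2,0)=164.8600, V(2,1)=68.9500, V(2,2)=193.6800
  t=1,j=0: stock 110.8800 → up 143.0352 (V=68.9500), down 93.1392 (V=164.8600). Price 99.4958; hedge Δ=-1.9222, bond B=312.6291.
  t=1,j=1: stock 170.2800 → up 219.6612 (V=193.6800), down 143.0352 (V=68.9500). Price 128.1966; hedge Δ=1.6278, bond B=-148.9812.
  t=0,j=0: stock 132.0000 → up 170.2800 (V=128.1966), down 110.8800 (V=99.4958). Price 105.5259; hedge Δ=0.4832, bond B=41.7463.
Root portfolio cost Δ·132+B reproduces V0=105.5259.

(0,0): Delta=0.4832 Bond=41.7463
(1,0): Delta=-1.9222 Bond=312.6291
(1,1): Delta=1.6278 Bond=-148.9812
V0=105.5259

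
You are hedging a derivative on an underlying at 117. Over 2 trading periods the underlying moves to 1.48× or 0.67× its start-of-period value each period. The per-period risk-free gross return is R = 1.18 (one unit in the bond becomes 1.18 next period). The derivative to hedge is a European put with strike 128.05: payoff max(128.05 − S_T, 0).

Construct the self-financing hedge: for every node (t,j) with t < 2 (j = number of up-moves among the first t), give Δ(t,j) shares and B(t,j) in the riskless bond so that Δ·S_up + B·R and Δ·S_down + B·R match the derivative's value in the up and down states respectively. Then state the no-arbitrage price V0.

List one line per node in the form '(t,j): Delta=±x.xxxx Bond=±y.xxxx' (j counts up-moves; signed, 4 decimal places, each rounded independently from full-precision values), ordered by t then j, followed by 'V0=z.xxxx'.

Risk-neutral probability p* = (R−d)/(u−d) = (1.18−0.67)/(1.48−0.67) = 0.6296.
Terminal values V(2,·): V(2,0)=75.5287, V(2,1)=12.0328, V(2,2)=0.0000
(1,0): S=78.3900. Δ = (V_up−V_dn)/(S_up−S_dn) = (12.0328−75.5287)/(116.0172−52.5213) = -1.0000. V = [p*·12.0328 + (1−p*)·75.5287]/1.18 = 30.1269. B = V − Δ·S = 108.5169.
(1,1): S=173.1600. Δ = (V_up−V_dn)/(S_up−S_dn) = (0.0000−12.0328)/(256.2768−116.0172) = -0.0858. V = [p*·0.0000 + (1−p*)·12.0328]/1.18 = 3.7768. B = V − Δ·S = 18.6321.
(0,0): S=117.0000. Δ = (V_up−V_dn)/(S_up−S_dn) = (3.7768−30.1269)/(173.1600−78.3900) = -0.2780. V = [p*·3.7768 + (1−p*)·30.1269]/1.18 = 11.4713. B = V − Δ·S = 44.0024.
Root portfolio cost Δ·117+B reproduces V0=11.4713.

(0,0): Delta=-0.2780 Bond=44.0024
(1,0): Delta=-1.0000 Bond=108.5169
(1,1): Delta=-0.0858 Bond=18.6321
V0=11.4713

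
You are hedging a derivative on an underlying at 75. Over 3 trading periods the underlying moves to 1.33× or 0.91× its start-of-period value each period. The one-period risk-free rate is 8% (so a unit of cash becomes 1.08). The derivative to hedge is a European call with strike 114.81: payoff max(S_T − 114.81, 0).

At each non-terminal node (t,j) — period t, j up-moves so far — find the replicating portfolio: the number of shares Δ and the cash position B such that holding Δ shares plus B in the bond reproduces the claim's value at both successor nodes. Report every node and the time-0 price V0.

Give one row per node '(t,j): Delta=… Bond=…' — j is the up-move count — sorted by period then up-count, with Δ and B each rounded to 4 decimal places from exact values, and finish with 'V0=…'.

Risk-neutral probability p* = (R−d)/(u−d) = (1.08−0.91)/(1.33−0.91) = 0.4048.
Terminal values V(3,·): V(3,0)=0.0000, V(3,1)=0.0000, V(3,2)=5.9174, V(3,3)=61.6378
(2,0): S=62.1075. Δ = (V_up−V_dn)/(S_up−S_dn) = (0.0000−0.0000)/(82.6030−56.5178) = 0.0000. V = [p*·0.0000 + (1−p*)·0.0000]/1.08 = 0.0000. B = V − Δ·S = 0.0000.
(2,1): S=90.7725. Δ = (V_up−V_dn)/(S_up−S_dn) = (5.9174−0.0000)/(120.7274−82.6030) = 0.1552. V = [p*·5.9174 + (1−p*)·0.0000]/1.08 = 2.2177. B = V − Δ·S = -11.8714.
(2,2): S=132.6675. Δ = (V_up−V_dn)/(S_up−S_dn) = (61.6378−5.9174)/(176.4478−120.7274) = 1.0000. V = [p*·61.6378 + (1−p*)·5.9174]/1.08 = 26.3619. B = V − Δ·S = -106.3056.
(1,0): S=68.2500. Δ = (V_up−V_dn)/(S_up−S_dn) = (2.2177−0.0000)/(90.7725−62.1075) = 0.0774. V = [p*·2.2177 + (1−p*)·0.0000]/1.08 = 0.8312. B = V − Δ·S = -4.4491.
(1,1): S=99.7500. Δ = (V_up−V_dn)/(S_up−S_dn) = (26.3619−2.2177)/(132.6675−90.7725) = 0.5763. V = [p*·26.3619 + (1−p*)·2.2177]/1.08 = 11.1022. B = V − Δ·S = -46.3840.
(0,0): S=75.0000. Δ = (V_up−V_dn)/(S_up−S_dn) = (11.1022−0.8312)/(99.7500−68.2500) = 0.3261. V = [p*·11.1022 + (1−p*)·0.8312]/1.08 = 4.6190. B = V − Δ·S = -19.8359.
Check: Δ(0,0)·S0 + B(0,0) = 4.6190 = V0.

(0,0): Delta=0.3261 Bond=-19.8359
(1,0): Delta=0.0774 Bond=-4.4491
(1,1): Delta=0.5763 Bond=-46.3840
(2,0): Delta=0.0000 Bond=0.0000
(2,1): Delta=0.1552 Bond=-11.8714
(2,2): Delta=1.0000 Bond=-106.3056
V0=4.6190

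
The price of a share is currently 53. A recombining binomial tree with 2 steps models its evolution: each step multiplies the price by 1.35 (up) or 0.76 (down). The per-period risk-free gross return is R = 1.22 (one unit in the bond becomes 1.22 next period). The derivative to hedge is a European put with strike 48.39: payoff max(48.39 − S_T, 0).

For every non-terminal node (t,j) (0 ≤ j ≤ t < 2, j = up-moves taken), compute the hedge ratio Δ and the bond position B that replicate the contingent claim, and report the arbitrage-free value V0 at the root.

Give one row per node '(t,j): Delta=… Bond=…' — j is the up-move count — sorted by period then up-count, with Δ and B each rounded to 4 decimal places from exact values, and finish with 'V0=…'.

Under the risk-neutral measure, an up-move has probability p* = (R−d)/(u−d) = 0.7797 and values discount at R = 1.22.
Terminal values V(2,·): V(2,0)=17.7772, V(2,1)=0.0000, V(2,2)=0.0000
(1,0): S=40.2800. Δ = (V_up−V_dn)/(S_up−S_dn) = (0.0000−17.7772)/(54.3780−30.6128) = -0.7480. V = [p*·0.0000 + (1−p*)·17.7772]/1.22 = 3.2107. B = V − Δ·S = 33.3415.
(1,1): S=71.5500. Δ = (V_up−V_dn)/(S_up−S_dn) = (0.0000−0.0000)/(96.5925−54.3780) = 0.0000. V = [p*·0.0000 + (1−p*)·0.0000]/1.22 = 0.0000. B = V − Δ·S = 0.0000.
(0,0): S=53.0000. Δ = (V_up−V_dn)/(S_up−S_dn) = (0.0000−3.2107)/(71.5500−40.2800) = -0.1027. V = [p*·0.0000 + (1−p*)·3.2107]/1.22 = 0.5799. B = V − Δ·S = 6.0217.
Check: Δ(0,0)·S0 + B(0,0) = 0.5799 = V0.

(0,0): Delta=-0.1027 Bond=6.0217
(1,0): Delta=-0.7480 Bond=33.3415
(1,1): Delta=0.0000 Bond=0.0000
V0=0.5799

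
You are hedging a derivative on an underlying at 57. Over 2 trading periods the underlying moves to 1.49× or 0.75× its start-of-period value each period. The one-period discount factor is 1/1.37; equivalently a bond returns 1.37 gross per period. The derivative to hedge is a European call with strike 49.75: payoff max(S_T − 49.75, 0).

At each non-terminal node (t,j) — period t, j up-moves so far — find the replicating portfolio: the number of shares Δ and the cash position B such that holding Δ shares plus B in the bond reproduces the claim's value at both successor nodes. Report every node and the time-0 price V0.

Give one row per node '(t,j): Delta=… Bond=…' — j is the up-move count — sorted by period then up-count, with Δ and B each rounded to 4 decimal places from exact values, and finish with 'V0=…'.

Since d<R<u, set p* = (R−d)/(u−d) = 0.8378; price each node as the discounted p*-expectation of its children.
Terminal values V(2,·): V(2,0)=0.0000, V(2,1)=13.9475, V(2,2)=76.7957
Node (1,0) S=42.7500: V=(p*·13.9475+(1−p*)·0.0000)/1.37=8.5297; Δ=(13.9475−0.0000)/(63.6975−32.0625)=0.4409; B=V−Δ·S=-10.3182
Node (1,1) S=84.9300: V=(p*·76.7957+(1−p*)·13.9475)/1.37=48.6161; Δ=(76.7957−13.9475)/(126.5457−63.6975)=1.0000; B=V−Δ·S=-36.3139
Node (0,0) S=57.0000: V=(p*·48.6161+(1−p*)·8.5297)/1.37=30.7413; Δ=(48.6161−8.5297)/(84.9300−42.7500)=0.9504; B=V−Δ·S=-23.4295
Root portfolio cost Δ·57+B reproduces V0=30.7413.

(0,0): Delta=0.9504 Bond=-23.4295
(1,0): Delta=0.4409 Bond=-10.3182
(1,1): Delta=1.0000 Bond=-36.3139
V0=30.7413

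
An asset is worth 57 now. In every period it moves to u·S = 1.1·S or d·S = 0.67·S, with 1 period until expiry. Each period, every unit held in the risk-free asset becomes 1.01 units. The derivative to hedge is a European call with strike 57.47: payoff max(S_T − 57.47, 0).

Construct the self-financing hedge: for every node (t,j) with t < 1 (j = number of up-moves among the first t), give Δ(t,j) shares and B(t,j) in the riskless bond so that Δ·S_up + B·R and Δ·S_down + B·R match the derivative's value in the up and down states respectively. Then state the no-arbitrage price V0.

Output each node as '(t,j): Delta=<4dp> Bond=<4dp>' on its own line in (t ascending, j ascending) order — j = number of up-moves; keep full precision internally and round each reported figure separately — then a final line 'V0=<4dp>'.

(0,0): Delta=0.2134 Bond=-8.0684
V0=4.0944

No-arbitrage ⇒ martingale measure with p* = (R−d)/(u−d) = 0.7907.
Terminal payoffs: V(1,0)=0.0000, V(1,1)=5.2300
(0,0): S=57.0000. Δ = (V_up−V_dn)/(S_up−S_dn) = (5.2300−0.0000)/(62.7000−38.1900) = 0.2134. V = [p*·5.2300 + (1−p*)·0.0000]/1.01 = 4.0944. B = V − Δ·S = -8.0684.
Check: Δ(0,0)·S0 + B(0,0) = 4.0944 = V0.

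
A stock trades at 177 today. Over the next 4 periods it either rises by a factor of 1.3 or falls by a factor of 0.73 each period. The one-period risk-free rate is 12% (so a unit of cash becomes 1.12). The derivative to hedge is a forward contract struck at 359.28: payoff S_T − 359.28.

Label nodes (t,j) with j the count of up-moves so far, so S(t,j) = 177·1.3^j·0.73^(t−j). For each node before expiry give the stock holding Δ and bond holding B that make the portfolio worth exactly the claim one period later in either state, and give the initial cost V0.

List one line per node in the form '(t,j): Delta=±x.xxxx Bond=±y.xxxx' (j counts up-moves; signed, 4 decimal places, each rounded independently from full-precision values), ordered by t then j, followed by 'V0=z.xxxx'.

No-arbitrage ⇒ martingale measure with p* = (R−d)/(u−d) = 0.6842.
Payoff layer (t=4): V(4,0)=-309.0151, V(4,1)=-269.7672, V(4,2)=-199.8736, V(4,3)=-75.4056, V(4,4)=146.2497
(3,0): S=68.8560. Δ = (V_up−V_dn)/(S_up−S_dn) = (-269.7672−-309.0151)/(89.5128−50.2649) = 1.0000. V = [p*·-269.7672 + (1−p*)·-309.0151]/1.12 = -251.9297. B = V − Δ·S = -320.7857.
(3,1): S=122.6203. Δ = (V_up−V_dn)/(S_up−S_dn) = (-199.8736−-269.7672)/(159.4064−89.5128) = 1.0000. V = [p*·-199.8736 + (1−p*)·-269.7672]/1.12 = -198.1654. B = V − Δ·S = -320.7857.
(3,2): S=218.3649. Δ = (V_up−V_dn)/(S_up−S_dn) = (-75.4056−-199.8736)/(283.8744−159.4064) = 1.0000. V = [p*·-75.4056 + (1−p*)·-199.8736]/1.12 = -102.4208. B = V − Δ·S = -320.7857.
(3,3): S=388.8690. Δ = (V_up−V_dn)/(S_up−S_dn) = (146.2497−-75.4056)/(505.5297−283.8744) = 1.0000. V = [p*·146.2497 + (1−p*)·-75.4056]/1.12 = 68.0833. B = V − Δ·S = -320.7857.
(2,0): S=94.3233. Δ = (V_up−V_dn)/(S_up−S_dn) = (-198.1654−-251.9297)/(122.6203−68.8560) = 1.0000. V = [p*·-198.1654 + (1−p*)·-251.9297]/1.12 = -192.0925. B = V − Δ·S = -286.4158.
(2,1): S=167.9730. Δ = (V_up−V_dn)/(S_up−S_dn) = (-102.4208−-198.1654)/(218.3649−122.6203) = 1.0000. V = [p*·-102.4208 + (1−p*)·-198.1654]/1.12 = -118.4428. B = V − Δ·S = -286.4158.
(2,2): S=299.1300. Δ = (V_up−V_dn)/(S_up−S_dn) = (68.0833−-102.4208)/(388.8690−218.3649) = 1.0000. V = [p*·68.0833 + (1−p*)·-102.4208]/1.12 = 12.7142. B = V − Δ·S = -286.4158.
(1,0): S=129.2100. Δ = (V_up−V_dn)/(S_up−S_dn) = (-118.4428−-192.0925)/(167.9730−94.3233) = 1.0000. V = [p*·-118.4428 + (1−p*)·-192.0925]/1.12 = -126.5184. B = V − Δ·S = -255.7284.
(1,1): S=230.1000. Δ = (V_up−V_dn)/(S_up−S_dn) = (12.7142−-118.4428)/(299.1300−167.9730) = 1.0000. V = [p*·12.7142 + (1−p*)·-118.4428]/1.12 = -25.6284. B = V − Δ·S = -255.7284.
(0,0): S=177.0000. Δ = (V_up−V_dn)/(S_up−S_dn) = (-25.6284−-126.5184)/(230.1000−129.2100) = 1.0000. V = [p*·-25.6284 + (1−p*)·-126.5184]/1.12 = -51.3289. B = V − Δ·S = -228.3289.
Each (Δ,B) replicates both successor values, so the strategy is self-financing and V0 is arbitrage-free.

(0,0): Delta=1.0000 Bond=-228.3289
(1,0): Delta=1.0000 Bond=-255.7284
(1,1): Delta=1.0000 Bond=-255.7284
(2,0): Delta=1.0000 Bond=-286.4158
(2,1): Delta=1.0000 Bond=-286.4158
(2,2): Delta=1.0000 Bond=-286.4158
(3,0): Delta=1.0000 Bond=-320.7857
(3,1): Delta=1.0000 Bond=-320.7857
(3,2): Delta=1.0000 Bond=-320.7857
(3,3): Delta=1.0000 Bond=-320.7857
V0=-51.3289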